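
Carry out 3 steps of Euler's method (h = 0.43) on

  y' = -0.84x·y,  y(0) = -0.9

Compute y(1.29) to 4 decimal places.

-0.5241

Euler: y_{n+1} = y_n + h·f(x_n, y_n).
x=0.000000, y=-0.900000: f=0.000000 → y ← -0.900000 + 0.43·0.000000 = -0.900000
x=0.430000, y=-0.900000: f=0.325080 → y ← -0.900000 + 0.43·0.325080 = -0.760216
x=0.860000, y=-0.760216: f=0.549180 → y ← -0.760216 + 0.43·0.549180 = -0.524068
y(1.29) ≈ -0.5241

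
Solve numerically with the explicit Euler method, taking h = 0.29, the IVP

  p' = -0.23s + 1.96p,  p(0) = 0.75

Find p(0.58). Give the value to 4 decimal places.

1.8256

Euler: p_{n+1} = p_n + h·f(s_n, p_n).
s=0.000000, p=0.750000: f=1.470000 → p ← 0.750000 + 0.29·1.470000 = 1.176300
s=0.290000, p=1.176300: f=2.238848 → p ← 1.176300 + 0.29·2.238848 = 1.825566
p(0.58) ≈ 1.8256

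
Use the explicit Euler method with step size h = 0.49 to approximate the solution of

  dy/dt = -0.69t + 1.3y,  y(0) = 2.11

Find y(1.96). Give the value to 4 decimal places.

13.6689

Euler: y_{n+1} = y_n + h·f(t_n, y_n).
t=0.000000, y=2.110000: f=2.743000 → y ← 2.110000 + 0.49·2.743000 = 3.454070
t=0.490000, y=3.454070: f=4.152191 → y ← 3.454070 + 0.49·4.152191 = 5.488644
t=0.980000, y=5.488644: f=6.459037 → y ← 5.488644 + 0.49·6.459037 = 8.653572
t=1.470000, y=8.653572: f=10.235343 → y ← 8.653572 + 0.49·10.235343 = 13.668890
y(1.96) ≈ 13.6689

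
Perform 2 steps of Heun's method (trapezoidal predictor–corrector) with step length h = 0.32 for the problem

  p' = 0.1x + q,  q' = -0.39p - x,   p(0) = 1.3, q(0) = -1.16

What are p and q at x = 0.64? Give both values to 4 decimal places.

Heun on (p,q): k1 = f(x_n, state_n); k2 = f(x_n + h, state_n + h·k1); state_{n+1} = state_n + (h/2)·(k1 + k2).
0.000000: (1.300000, -1.160000)
  k1 = (-1.160000, -0.507000)
  predictor → (0.928800, -1.322240)
  k2 = (-1.290240, -0.682232)
  → (0.907962, -1.350277)
0.320000: (0.907962, -1.350277)
  k1 = (-1.318277, -0.674105)
  predictor → (0.486113, -1.565991)
  k2 = (-1.501991, -0.829584)
  → (0.456719, -1.590867)
(p(0.64), q(0.64)) ≈ (0.4567, -1.5909)

0.4567, -1.5909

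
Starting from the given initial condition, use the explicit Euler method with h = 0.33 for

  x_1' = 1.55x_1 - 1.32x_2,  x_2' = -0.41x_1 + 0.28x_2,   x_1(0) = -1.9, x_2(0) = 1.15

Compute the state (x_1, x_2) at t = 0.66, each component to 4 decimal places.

Euler on (x_1,x_2): x_1_{n+1} = x_1_n + h·x_1', x_2_{n+1} = x_2_n + h·x_2'.
0.000000: (-1.900000, 1.150000); f=(-4.463000, 1.101000) → (-3.372790, 1.513330)
0.330000: (-3.372790, 1.513330); f=(-7.225420, 1.806576) → (-5.757179, 2.109500)
(x_1(0.66), x_2(0.66)) ≈ (-5.7572, 2.1095)

-5.7572, 2.1095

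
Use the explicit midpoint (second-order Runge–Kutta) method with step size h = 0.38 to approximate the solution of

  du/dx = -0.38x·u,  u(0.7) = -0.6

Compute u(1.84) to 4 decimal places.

Midpoint: k1 = f(x_n, u_n); k2 = f(x_n + h/2, u_n + (h/2)·k1); u_{n+1} = u_n + h·k2.
x=0.700000, u=-0.600000:
  k1 = f(0.700000, -0.600000) = 0.159600
  k2 = f(0.890000, -0.569676) = 0.192664
  u ← -0.600000 + 0.38·0.192664 = -0.526788
x=1.080000, u=-0.526788:
  k1 = f(1.080000, -0.526788) = 0.216194
  k2 = f(1.270000, -0.485711) = 0.234404
  u ← -0.526788 + 0.38·0.234404 = -0.437714
x=1.460000, u=-0.437714:
  k1 = f(1.460000, -0.437714) = 0.242844
  k2 = f(1.650000, -0.391574) = 0.245517
  u ← -0.437714 + 0.38·0.245517 = -0.344418
u(1.84) ≈ -0.3444

-0.3444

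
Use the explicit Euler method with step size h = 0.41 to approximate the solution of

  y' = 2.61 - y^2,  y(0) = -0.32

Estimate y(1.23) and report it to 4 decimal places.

Euler: y_{n+1} = y_n + h·f(x_n, y_n).
x=0.000000, y=-0.320000: f=2.507600 → y ← -0.320000 + 0.41·2.507600 = 0.708116
x=0.410000, y=0.708116: f=2.108572 → y ← 0.708116 + 0.41·2.108572 = 1.572630
x=0.820000, y=1.572630: f=0.136834 → y ← 1.572630 + 0.41·0.136834 = 1.628732
y(1.23) ≈ 1.6287

1.6287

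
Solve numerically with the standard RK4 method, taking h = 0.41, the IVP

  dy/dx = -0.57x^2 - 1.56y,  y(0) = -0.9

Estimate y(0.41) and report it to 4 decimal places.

-0.4868

RK4: k1 = f(x_n, y_n); k2 = f(x_n + h/2, y_n + (h/2)·k1); k3 = f(x_n + h/2, y_n + (h/2)·k2); k4 = f(x_n + h, y_n + h·k3); y_{n+1} = y_n + (h/6)·(k1 + 2k2 + 2k3 + k4).
x=0.000000, y=-0.900000:
  k1 = f(0.000000, -0.900000) = 1.404000
  k2 = f(0.205000, -0.612180) = 0.931047
  k3 = f(0.205000, -0.709135) = 1.082297
  k4 = f(0.410000, -0.456258) = 0.615946
  y ← -0.900000 + (0.41/6)·(k1 + 2k2 + 2k3 + k4) = -0.486813
y(0.41) ≈ -0.4868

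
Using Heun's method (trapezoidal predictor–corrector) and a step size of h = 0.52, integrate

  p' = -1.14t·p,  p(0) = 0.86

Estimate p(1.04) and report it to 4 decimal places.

Heun: k1 = f(t_n, p_n); k2 = f(t_n + h, p_n + h·k1); p_{n+1} = p_n + (h/2)·(k1 + k2).
t=0.000000, p=0.860000:
  k1 = f(0.000000, 0.860000) = 0.000000
  k2 = f(0.520000, 0.860000) = -0.509808
  p ← 0.860000 + (0.52/2)·(0.000000 + (-0.509808)) = 0.727450
t=0.520000, p=0.727450:
  k1 = f(0.520000, 0.727450) = -0.431232
  k2 = f(1.040000, 0.503209) = -0.596605
  p ← 0.727450 + (0.52/2)·(-0.431232 + (-0.596605)) = 0.460212
p(1.04) ≈ 0.4602

0.4602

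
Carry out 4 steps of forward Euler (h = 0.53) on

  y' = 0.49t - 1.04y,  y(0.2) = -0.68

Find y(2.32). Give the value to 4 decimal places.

Euler: y_{n+1} = y_n + h·f(t_n, y_n).
t=0.200000, y=-0.680000: f=0.805200 → y ← -0.680000 + 0.53·0.805200 = -0.253244
t=0.730000, y=-0.253244: f=0.621074 → y ← -0.253244 + 0.53·0.621074 = 0.075925
t=1.260000, y=0.075925: f=0.538438 → y ← 0.075925 + 0.53·0.538438 = 0.361297
t=1.790000, y=0.361297: f=0.501351 → y ← 0.361297 + 0.53·0.501351 = 0.627013
y(2.32) ≈ 0.6270

0.6270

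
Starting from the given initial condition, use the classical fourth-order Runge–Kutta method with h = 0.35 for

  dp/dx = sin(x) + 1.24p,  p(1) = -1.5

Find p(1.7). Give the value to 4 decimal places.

RK4: k1 = f(x_n, p_n); k2 = f(x_n + h/2, p_n + (h/2)·k1); k3 = f(x_n + h/2, p_n + (h/2)·k2); k4 = f(x_n + h, p_n + h·k3); p_{n+1} = p_n + (h/6)·(k1 + 2k2 + 2k3 + k4).
x=1.000000, p=-1.500000:
  k1 = f(1.000000, -1.500000) = -1.018529
  k2 = f(1.175000, -1.678243) = -1.158331
  k3 = f(1.175000, -1.702708) = -1.188668
  k4 = f(1.350000, -1.916034) = -1.400159
  p ← -1.500000 + (0.35/6)·(k1 + 2k2 + 2k3 + k4) = -1.914907
x=1.350000, p=-1.914907:
  k1 = f(1.350000, -1.914907) = -1.398761
  k2 = f(1.525000, -2.159690) = -1.679064
  k3 = f(1.525000, -2.208743) = -1.739890
  k4 = f(1.700000, -2.523868) = -2.137932
  p ← -1.914907 + (0.35/6)·(k1 + 2k2 + 2k3 + k4) = -2.520092
p(1.7) ≈ -2.5201

-2.5201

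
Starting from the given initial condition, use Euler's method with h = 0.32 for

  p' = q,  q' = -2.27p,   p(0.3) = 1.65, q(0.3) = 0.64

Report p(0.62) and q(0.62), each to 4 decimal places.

Euler on (p,q): p_{n+1} = p_n + h·p', q_{n+1} = q_n + h·q'.
0.300000: (1.650000, 0.640000); f=(0.640000, -3.745500) → (1.854800, -0.558560)
(p(0.62), q(0.62)) ≈ (1.8548, -0.5586)

1.8548, -0.5586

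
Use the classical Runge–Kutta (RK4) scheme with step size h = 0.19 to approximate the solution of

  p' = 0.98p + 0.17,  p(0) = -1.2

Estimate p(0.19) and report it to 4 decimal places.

RK4: k1 = f(t_n, p_n); k2 = f(t_n + h/2, p_n + (h/2)·k1); k3 = f(t_n + h/2, p_n + (h/2)·k2); k4 = f(t_n + h, p_n + h·k3); p_{n+1} = p_n + (h/6)·(k1 + 2k2 + 2k3 + k4).
t=0.000000, p=-1.200000:
  k1 = f(0.000000, -1.200000) = -1.006000
  k2 = f(0.095000, -1.295570) = -1.099659
  k3 = f(0.095000, -1.304468) = -1.108378
  k4 = f(0.190000, -1.410592) = -1.212380
  p ← -1.200000 + (0.19/6)·(k1 + 2k2 + 2k3 + k4) = -1.410091
p(0.19) ≈ -1.4101

-1.4101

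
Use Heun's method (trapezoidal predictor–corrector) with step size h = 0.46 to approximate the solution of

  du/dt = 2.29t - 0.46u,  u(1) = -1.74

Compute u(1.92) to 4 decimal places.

1.4339

Heun: k1 = f(t_n, u_n); k2 = f(t_n + h, u_n + h·k1); u_{n+1} = u_n + (h/2)·(k1 + k2).
t=1.000000, u=-1.740000:
  k1 = f(1.000000, -1.740000) = 3.090400
  k2 = f(1.460000, -0.318416) = 3.489871
  u ← -1.740000 + (0.46/2)·(3.090400 + 3.489871) = -0.226538
t=1.460000, u=-0.226538:
  k1 = f(1.460000, -0.226538) = 3.447607
  k2 = f(1.920000, 1.359362) = 3.771494
  u ← -0.226538 + (0.46/2)·(3.447607 + 3.771494) = 1.433856
u(1.92) ≈ 1.4339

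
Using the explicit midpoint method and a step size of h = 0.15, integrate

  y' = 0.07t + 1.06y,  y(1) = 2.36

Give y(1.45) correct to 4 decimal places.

3.8441

Midpoint: k1 = f(t_n, y_n); k2 = f(t_n + h/2, y_n + (h/2)·k1); y_{n+1} = y_n + h·k2.
t=1.000000, y=2.360000:
  k1 = f(1.000000, 2.360000) = 2.571600
  k2 = f(1.075000, 2.552870) = 2.781292
  y ← 2.360000 + 0.15·2.781292 = 2.777194
t=1.150000, y=2.777194:
  k1 = f(1.150000, 2.777194) = 3.024325
  k2 = f(1.225000, 3.004018) = 3.270009
  y ← 2.777194 + 0.15·3.270009 = 3.267695
t=1.300000, y=3.267695:
  k1 = f(1.300000, 3.267695) = 3.554757
  k2 = f(1.375000, 3.534302) = 3.842610
  y ← 3.267695 + 0.15·3.842610 = 3.844087
y(1.45) ≈ 3.8441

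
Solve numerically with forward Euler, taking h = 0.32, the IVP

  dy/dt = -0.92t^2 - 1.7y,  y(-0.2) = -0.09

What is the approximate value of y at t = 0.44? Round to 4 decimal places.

Euler: y_{n+1} = y_n + h·f(t_n, y_n).
t=-0.200000, y=-0.090000: f=0.116200 → y ← -0.090000 + 0.32·0.116200 = -0.052816
t=0.120000, y=-0.052816: f=0.076539 → y ← -0.052816 + 0.32·0.076539 = -0.028323
y(0.44) ≈ -0.0283

-0.0283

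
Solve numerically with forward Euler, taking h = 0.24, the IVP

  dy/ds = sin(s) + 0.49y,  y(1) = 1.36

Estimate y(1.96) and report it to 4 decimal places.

3.1916

Euler: y_{n+1} = y_n + h·f(s_n, y_n).
s=1.000000, y=1.360000: f=1.507871 → y ← 1.360000 + 0.24·1.507871 = 1.721889
s=1.240000, y=1.721889: f=1.789510 → y ← 1.721889 + 0.24·1.789510 = 2.151371
s=1.480000, y=2.151371: f=2.050053 → y ← 2.151371 + 0.24·2.050053 = 2.643384
s=1.720000, y=2.643384: f=2.284148 → y ← 2.643384 + 0.24·2.284148 = 3.191580
y(1.96) ≈ 3.1916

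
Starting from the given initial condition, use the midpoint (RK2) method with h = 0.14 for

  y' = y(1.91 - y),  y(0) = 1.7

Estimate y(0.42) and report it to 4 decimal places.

Midpoint: k1 = f(t_n, y_n); k2 = f(t_n + h/2, y_n + (h/2)·k1); y_{n+1} = y_n + h·k2.
t=0.000000, y=1.700000:
  k1 = f(0.000000, 1.700000) = 0.357000
  k2 = f(0.070000, 1.724990) = 0.319140
  y ← 1.700000 + 0.14·0.319140 = 1.744680
t=0.140000, y=1.744680:
  k1 = f(0.140000, 1.744680) = 0.288431
  k2 = f(0.210000, 1.764870) = 0.256136
  y ← 1.744680 + 0.14·0.256136 = 1.780539
t=0.280000, y=1.780539:
  k1 = f(0.280000, 1.780539) = 0.230511
  k2 = f(0.350000, 1.796674) = 0.203609
  y ← 1.780539 + 0.14·0.203609 = 1.809044
y(0.42) ≈ 1.8090

1.8090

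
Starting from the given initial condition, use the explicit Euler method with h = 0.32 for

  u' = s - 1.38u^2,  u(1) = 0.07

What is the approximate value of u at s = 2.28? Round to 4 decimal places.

Euler: u_{n+1} = u_n + h·f(s_n, u_n).
s=1.000000, u=0.070000: f=0.993238 → u ← 0.070000 + 0.32·0.993238 = 0.387836
s=1.320000, u=0.387836: f=1.112425 → u ← 0.387836 + 0.32·1.112425 = 0.743812
s=1.640000, u=0.743812: f=0.876506 → u ← 0.743812 + 0.32·0.876506 = 1.024294
s=1.960000, u=1.024294: f=0.512134 → u ← 1.024294 + 0.32·0.512134 = 1.188177
u(2.28) ≈ 1.1882

1.1882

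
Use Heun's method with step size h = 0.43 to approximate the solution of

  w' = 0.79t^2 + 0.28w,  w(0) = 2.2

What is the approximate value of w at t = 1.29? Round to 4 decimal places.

Heun: k1 = f(t_n, w_n); k2 = f(t_n + h, w_n + h·k1); w_{n+1} = w_n + (h/2)·(k1 + k2).
t=0.000000, w=2.200000:
  k1 = f(0.000000, 2.200000) = 0.616000
  k2 = f(0.430000, 2.464880) = 0.836237
  w ← 2.200000 + (0.43/2)·(0.616000 + 0.836237) = 2.512231
t=0.430000, w=2.512231:
  k1 = f(0.430000, 2.512231) = 0.849496
  k2 = f(0.860000, 2.877514) = 1.389988
  w ← 2.512231 + (0.43/2)·(0.849496 + 1.389988) = 2.993720
t=0.860000, w=2.993720:
  k1 = f(0.860000, 2.993720) = 1.422526
  k2 = f(1.290000, 3.605406) = 2.324153
  w ← 2.993720 + (0.43/2)·(1.422526 + 2.324153) = 3.799256
w(1.29) ≈ 3.7993

3.7993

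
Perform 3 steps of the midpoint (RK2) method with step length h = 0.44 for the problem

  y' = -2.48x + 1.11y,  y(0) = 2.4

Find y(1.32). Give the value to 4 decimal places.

6.5708

Midpoint: k1 = f(x_n, y_n); k2 = f(x_n + h/2, y_n + (h/2)·k1); y_{n+1} = y_n + h·k2.
x=0.000000, y=2.400000:
  k1 = f(0.000000, 2.400000) = 2.664000
  k2 = f(0.220000, 2.986080) = 2.768949
  y ← 2.400000 + 0.44·2.768949 = 3.618337
x=0.440000, y=3.618337:
  k1 = f(0.440000, 3.618337) = 2.925155
  k2 = f(0.660000, 4.261871) = 3.093877
  y ← 3.618337 + 0.44·3.093877 = 4.979644
x=0.880000, y=4.979644:
  k1 = f(0.880000, 4.979644) = 3.345004
  k2 = f(1.100000, 5.715544) = 3.616254
  y ← 4.979644 + 0.44·3.616254 = 6.570795
y(1.32) ≈ 6.5708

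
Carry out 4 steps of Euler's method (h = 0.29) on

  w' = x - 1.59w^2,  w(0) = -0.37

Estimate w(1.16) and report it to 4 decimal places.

-0.1605

Euler: w_{n+1} = w_n + h·f(x_n, w_n).
x=0.000000, w=-0.370000: f=-0.217671 → w ← -0.370000 + 0.29·(-0.217671) = -0.433125
x=0.290000, w=-0.433125: f=-0.008279 → w ← -0.433125 + 0.29·(-0.008279) = -0.435526
x=0.580000, w=-0.435526: f=0.278405 → w ← -0.435526 + 0.29·0.278405 = -0.354788
x=0.870000, w=-0.354788: f=0.669859 → w ← -0.354788 + 0.29·0.669859 = -0.160529
w(1.16) ≈ -0.1605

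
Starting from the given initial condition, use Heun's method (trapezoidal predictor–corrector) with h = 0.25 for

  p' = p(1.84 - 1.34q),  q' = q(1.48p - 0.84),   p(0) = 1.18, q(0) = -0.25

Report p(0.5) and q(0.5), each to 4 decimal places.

Heun on (p,q): k1 = f(s_n, state_n); k2 = f(s_n + h, state_n + h·k1); state_{n+1} = state_n + (h/2)·(k1 + k2).
0.000000: (1.180000, -0.250000)
  k1 = (2.566500, -0.226600)
  predictor → (1.821625, -0.306650)
  k2 = (4.100316, -0.569144)
  → (2.013352, -0.349468)
0.250000: (2.013352, -0.349468)
  k1 = (4.647394, -0.747778)
  predictor → (3.175201, -0.536412)
  k2 = (8.124680, -2.070175)
  → (3.609861, -0.701712)
(p(0.5), q(0.5)) ≈ (3.6099, -0.7017)

3.6099, -0.7017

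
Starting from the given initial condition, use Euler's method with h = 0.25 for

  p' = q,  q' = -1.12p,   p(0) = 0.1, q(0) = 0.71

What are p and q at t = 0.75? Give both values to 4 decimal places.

Euler on (p,q): p_{n+1} = p_n + h·p', q_{n+1} = q_n + h·q'.
0.000000: (0.100000, 0.710000); f=(0.710000, -0.112000) → (0.277500, 0.682000)
0.250000: (0.277500, 0.682000); f=(0.682000, -0.310800) → (0.448000, 0.604300)
0.500000: (0.448000, 0.604300); f=(0.604300, -0.501760) → (0.599075, 0.478860)
(p(0.75), q(0.75)) ≈ (0.5991, 0.4789)

0.5991, 0.4789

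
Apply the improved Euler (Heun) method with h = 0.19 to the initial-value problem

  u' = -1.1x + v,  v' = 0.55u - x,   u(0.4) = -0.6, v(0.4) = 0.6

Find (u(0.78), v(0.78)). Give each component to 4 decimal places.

-0.6779, 0.2497

Heun on (u,v): k1 = f(x_n, state_n); k2 = f(x_n + h, state_n + h·k1); state_{n+1} = state_n + (h/2)·(k1 + k2).
0.400000: (-0.600000, 0.600000)
  k1 = (0.160000, -0.730000)
  predictor → (-0.569600, 0.461300)
  k2 = (-0.187700, -0.903280)
  → (-0.602631, 0.444838)
0.590000: (-0.602631, 0.444838)
  k1 = (-0.204162, -0.921447)
  predictor → (-0.641422, 0.269763)
  k2 = (-0.588237, -1.132782)
  → (-0.677909, 0.249687)
(u(0.78), v(0.78)) ≈ (-0.6779, 0.2497)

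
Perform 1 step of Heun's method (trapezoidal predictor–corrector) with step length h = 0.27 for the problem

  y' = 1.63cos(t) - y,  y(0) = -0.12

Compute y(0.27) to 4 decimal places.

0.2807

Heun: k1 = f(t_n, y_n); k2 = f(t_n + h, y_n + h·k1); y_{n+1} = y_n + (h/2)·(k1 + k2).
t=0.000000, y=-0.120000:
  k1 = f(0.000000, -0.120000) = 1.750000
  k2 = f(0.270000, 0.352500) = 1.218447
  y ← -0.120000 + (0.27/2)·(1.750000 + 1.218447) = 0.280740
y(0.27) ≈ 0.2807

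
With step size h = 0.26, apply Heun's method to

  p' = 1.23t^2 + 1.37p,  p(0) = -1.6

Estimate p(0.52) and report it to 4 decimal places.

Heun: k1 = f(t_n, p_n); k2 = f(t_n + h, p_n + h·k1); p_{n+1} = p_n + (h/2)·(k1 + k2).
t=0.000000, p=-1.600000:
  k1 = f(0.000000, -1.600000) = -2.192000
  k2 = f(0.260000, -2.169920) = -2.889642
  p ← -1.600000 + (0.26/2)·(-2.192000 + (-2.889642)) = -2.260614
t=0.260000, p=-2.260614:
  k1 = f(0.260000, -2.260614) = -3.013893
  k2 = f(0.520000, -3.044226) = -3.837997
  p ← -2.260614 + (0.26/2)·(-3.013893 + (-3.837997)) = -3.151359
p(0.52) ≈ -3.1514

-3.1514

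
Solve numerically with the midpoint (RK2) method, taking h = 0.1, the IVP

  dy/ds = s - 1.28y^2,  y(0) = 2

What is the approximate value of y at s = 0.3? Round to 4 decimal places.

1.1846

Midpoint: k1 = f(s_n, y_n); k2 = f(s_n + h/2, y_n + (h/2)·k1); y_{n+1} = y_n + h·k2.
s=0.000000, y=2.000000:
  k1 = f(0.000000, 2.000000) = -5.120000
  k2 = f(0.050000, 1.744000) = -3.843166
  y ← 2.000000 + 0.1·(-3.843166) = 1.615683
s=0.100000, y=1.615683:
  k1 = f(0.100000, 1.615683) = -3.241354
  k2 = f(0.150000, 1.453616) = -2.554638
  y ← 1.615683 + 0.1·(-2.554638) = 1.360220
s=0.200000, y=1.360220:
  k1 = f(0.200000, 1.360220) = -2.168253
  k2 = f(0.250000, 1.251807) = -1.755786
  y ← 1.360220 + 0.1·(-1.755786) = 1.184641
y(0.3) ≈ 1.1846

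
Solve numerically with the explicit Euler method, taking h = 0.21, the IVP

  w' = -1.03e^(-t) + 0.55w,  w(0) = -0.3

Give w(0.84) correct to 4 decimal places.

-1.2567

Euler: w_{n+1} = w_n + h·f(t_n, w_n).
t=0.000000, w=-0.300000: f=-1.195000 → w ← -0.300000 + 0.21·(-1.195000) = -0.550950
t=0.210000, w=-0.550950: f=-1.137924 → w ← -0.550950 + 0.21·(-1.137924) = -0.789914
t=0.420000, w=-0.789914: f=-1.111211 → w ← -0.789914 + 0.21·(-1.111211) = -1.023268
t=0.630000, w=-1.023268: f=-1.111367 → w ← -1.023268 + 0.21·(-1.111367) = -1.256656
w(0.84) ≈ -1.2567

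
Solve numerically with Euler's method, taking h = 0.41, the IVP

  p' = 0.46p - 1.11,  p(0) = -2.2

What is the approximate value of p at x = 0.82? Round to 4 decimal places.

Euler: p_{n+1} = p_n + h·f(x_n, p_n).
x=0.000000, p=-2.200000: f=-2.122000 → p ← -2.200000 + 0.41·(-2.122000) = -3.070020
x=0.410000, p=-3.070020: f=-2.522209 → p ← -3.070020 + 0.41·(-2.522209) = -4.104126
p(0.82) ≈ -4.1041

-4.1041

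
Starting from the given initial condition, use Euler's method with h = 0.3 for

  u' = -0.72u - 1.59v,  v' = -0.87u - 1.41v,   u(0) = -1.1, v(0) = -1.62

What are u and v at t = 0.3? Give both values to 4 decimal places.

-0.0897, -0.6476

Euler on (u,v): u_{n+1} = u_n + h·u', v_{n+1} = v_n + h·v'.
0.000000: (-1.100000, -1.620000); f=(3.367800, 3.241200) → (-0.089660, -0.647640)
(u(0.3), v(0.3)) ≈ (-0.0897, -0.6476)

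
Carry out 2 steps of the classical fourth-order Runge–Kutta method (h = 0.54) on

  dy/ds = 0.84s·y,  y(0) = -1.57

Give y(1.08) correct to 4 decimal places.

RK4: k1 = f(s_n, y_n); k2 = f(s_n + h/2, y_n + (h/2)·k1); k3 = f(s_n + h/2, y_n + (h/2)·k2); k4 = f(s_n + h, y_n + h·k3); y_{n+1} = y_n + (h/6)·(k1 + 2k2 + 2k3 + k4).
s=0.000000, y=-1.570000:
  k1 = f(0.000000, -1.570000) = 0.000000
  k2 = f(0.270000, -1.570000) = -0.356076
  k3 = f(0.270000, -1.666141) = -0.377881
  k4 = f(0.540000, -1.774056) = -0.804712
  y ← -1.570000 + (0.54/6)·(k1 + 2k2 + 2k3 + k4) = -1.774536
s=0.540000, y=-1.774536:
  k1 = f(0.540000, -1.774536) = -0.804930
  k2 = f(0.810000, -1.991867) = -1.355266
  k3 = f(0.810000, -2.140458) = -1.456368
  k4 = f(1.080000, -2.560975) = -2.323316
  y ← -1.774536 + (0.54/6)·(k1 + 2k2 + 2k3 + k4) = -2.562173
y(1.08) ≈ -2.5622

-2.5622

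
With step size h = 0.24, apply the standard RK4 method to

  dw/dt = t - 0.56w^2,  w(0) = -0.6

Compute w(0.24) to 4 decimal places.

RK4: k1 = f(t_n, w_n); k2 = f(t_n + h/2, w_n + (h/2)·k1); k3 = f(t_n + h/2, w_n + (h/2)·k2); k4 = f(t_n + h, w_n + h·k3); w_{n+1} = w_n + (h/6)·(k1 + 2k2 + 2k3 + k4).
t=0.000000, w=-0.600000:
  k1 = f(0.000000, -0.600000) = -0.201600
  k2 = f(0.120000, -0.624192) = -0.098185
  k3 = f(0.120000, -0.611782) = -0.089595
  k4 = f(0.240000, -0.621503) = 0.023691
  w ← -0.600000 + (0.24/6)·(k1 + 2k2 + 2k3 + k4) = -0.622139
w(0.24) ≈ -0.6221

-0.6221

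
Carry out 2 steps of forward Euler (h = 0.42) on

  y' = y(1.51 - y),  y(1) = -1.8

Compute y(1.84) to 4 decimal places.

Euler: y_{n+1} = y_n + h·f(x_n, y_n).
x=1.000000, y=-1.800000: f=-5.958000 → y ← -1.800000 + 0.42·(-5.958000) = -4.302360
x=1.420000, y=-4.302360: f=-25.006865 → y ← -4.302360 + 0.42·(-25.006865) = -14.805243
y(1.84) ≈ -14.8052

-14.8052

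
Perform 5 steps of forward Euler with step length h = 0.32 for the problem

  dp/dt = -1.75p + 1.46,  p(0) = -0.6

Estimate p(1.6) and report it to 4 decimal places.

0.8106

Euler: p_{n+1} = p_n + h·f(t_n, p_n).
t=0.000000, p=-0.600000: f=2.510000 → p ← -0.600000 + 0.32·2.510000 = 0.203200
t=0.320000, p=0.203200: f=1.104400 → p ← 0.203200 + 0.32·1.104400 = 0.556608
t=0.640000, p=0.556608: f=0.485936 → p ← 0.556608 + 0.32·0.485936 = 0.712108
t=0.960000, p=0.712108: f=0.213812 → p ← 0.712108 + 0.32·0.213812 = 0.780527
t=1.280000, p=0.780527: f=0.094077 → p ← 0.780527 + 0.32·0.094077 = 0.810632
p(1.6) ≈ 0.8106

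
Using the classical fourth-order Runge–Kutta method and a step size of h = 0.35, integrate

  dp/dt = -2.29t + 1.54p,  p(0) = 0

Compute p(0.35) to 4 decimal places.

-0.1689

RK4: k1 = f(t_n, p_n); k2 = f(t_n + h/2, p_n + (h/2)·k1); k3 = f(t_n + h/2, p_n + (h/2)·k2); k4 = f(t_n + h, p_n + h·k3); p_{n+1} = p_n + (h/6)·(k1 + 2k2 + 2k3 + k4).
t=0.000000, p=0.000000:
  k1 = f(0.000000, 0.000000) = 0.000000
  k2 = f(0.175000, 0.000000) = -0.400750
  k3 = f(0.175000, -0.070131) = -0.508752
  k4 = f(0.350000, -0.178063) = -1.075717
  p ← 0.000000 + (0.35/6)·(k1 + 2k2 + 2k3 + k4) = -0.168859
p(0.35) ≈ -0.1689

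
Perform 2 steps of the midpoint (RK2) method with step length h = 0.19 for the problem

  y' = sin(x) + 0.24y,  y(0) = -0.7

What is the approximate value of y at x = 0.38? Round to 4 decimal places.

Midpoint: k1 = f(x_n, y_n); k2 = f(x_n + h/2, y_n + (h/2)·k1); y_{n+1} = y_n + h·k2.
x=0.000000, y=-0.700000:
  k1 = f(0.000000, -0.700000) = -0.168000
  k2 = f(0.095000, -0.715960) = -0.076973
  y ← -0.700000 + 0.19·(-0.076973) = -0.714625
x=0.190000, y=-0.714625:
  k1 = f(0.190000, -0.714625) = 0.017349
  k2 = f(0.285000, -0.712977) = 0.110043
  y ← -0.714625 + 0.19·0.110043 = -0.693717
y(0.38) ≈ -0.6937

-0.6937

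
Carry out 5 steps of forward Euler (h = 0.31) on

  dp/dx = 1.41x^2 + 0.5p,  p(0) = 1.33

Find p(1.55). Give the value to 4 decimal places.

4.1314

Euler: p_{n+1} = p_n + h·f(x_n, p_n).
x=0.000000, p=1.330000: f=0.665000 → p ← 1.330000 + 0.31·0.665000 = 1.536150
x=0.310000, p=1.536150: f=0.903576 → p ← 1.536150 + 0.31·0.903576 = 1.816259
x=0.620000, p=1.816259: f=1.450133 → p ← 1.816259 + 0.31·1.450133 = 2.265800
x=0.930000, p=2.265800: f=2.352409 → p ← 2.265800 + 0.31·2.352409 = 2.995047
x=1.240000, p=2.995047: f=3.665539 → p ← 2.995047 + 0.31·3.665539 = 4.131364
p(1.55) ≈ 4.1314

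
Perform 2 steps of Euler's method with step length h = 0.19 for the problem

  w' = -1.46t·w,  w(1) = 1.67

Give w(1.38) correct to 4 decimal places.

0.8084

Euler: w_{n+1} = w_n + h·f(t_n, w_n).
t=1.000000, w=1.670000: f=-2.438200 → w ← 1.670000 + 0.19·(-2.438200) = 1.206742
t=1.190000, w=1.206742: f=-2.096594 → w ← 1.206742 + 0.19·(-2.096594) = 0.808389
w(1.38) ≈ 0.8084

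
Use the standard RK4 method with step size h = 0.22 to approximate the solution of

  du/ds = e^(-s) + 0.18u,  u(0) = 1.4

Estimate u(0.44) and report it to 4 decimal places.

RK4: k1 = f(s_n, u_n); k2 = f(s_n + h/2, u_n + (h/2)·k1); k3 = f(s_n + h/2, u_n + (h/2)·k2); k4 = f(s_n + h, u_n + h·k3); u_{n+1} = u_n + (h/6)·(k1 + 2k2 + 2k3 + k4).
s=0.000000, u=1.400000:
  k1 = f(0.000000, 1.400000) = 1.252000
  k2 = f(0.110000, 1.537720) = 1.172624
  k3 = f(0.110000, 1.528989) = 1.171052
  k4 = f(0.220000, 1.657631) = 1.100892
  u ← 1.400000 + (0.22/6)·(k1 + 2k2 + 2k3 + k4) = 1.658142
s=0.220000, u=1.658142:
  k1 = f(0.220000, 1.658142) = 1.100984
  k2 = f(0.330000, 1.779251) = 1.039189
  k3 = f(0.330000, 1.772453) = 1.037965
  k4 = f(0.440000, 1.886495) = 0.983605
  u ← 1.658142 + (0.22/6)·(k1 + 2k2 + 2k3 + k4) = 1.886902
u(0.44) ≈ 1.8869

1.8869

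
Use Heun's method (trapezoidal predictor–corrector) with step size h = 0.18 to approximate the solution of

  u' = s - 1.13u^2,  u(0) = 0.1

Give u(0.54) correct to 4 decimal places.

0.2329

Heun: k1 = f(s_n, u_n); k2 = f(s_n + h, u_n + h·k1); u_{n+1} = u_n + (h/2)·(k1 + k2).
s=0.000000, u=0.100000:
  k1 = f(0.000000, 0.100000) = -0.011300
  k2 = f(0.180000, 0.097966) = 0.169155
  u ← 0.100000 + (0.18/2)·(-0.011300 + 0.169155) = 0.114207
s=0.180000, u=0.114207:
  k1 = f(0.180000, 0.114207) = 0.165261
  k2 = f(0.360000, 0.143954) = 0.336583
  u ← 0.114207 + (0.18/2)·(0.165261 + 0.336583) = 0.159373
s=0.360000, u=0.159373:
  k1 = f(0.360000, 0.159373) = 0.331298
  k2 = f(0.540000, 0.219007) = 0.485801
  u ← 0.159373 + (0.18/2)·(0.331298 + 0.485801) = 0.232912
u(0.54) ≈ 0.2329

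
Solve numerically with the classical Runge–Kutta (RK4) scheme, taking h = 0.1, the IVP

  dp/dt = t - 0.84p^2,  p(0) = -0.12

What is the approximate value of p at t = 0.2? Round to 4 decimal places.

-0.1022

RK4: k1 = f(t_n, p_n); k2 = f(t_n + h/2, p_n + (h/2)·k1); k3 = f(t_n + h/2, p_n + (h/2)·k2); k4 = f(t_n + h, p_n + h·k3); p_{n+1} = p_n + (h/6)·(k1 + 2k2 + 2k3 + k4).
t=0.000000, p=-0.120000:
  k1 = f(0.000000, -0.120000) = -0.012096
  k2 = f(0.050000, -0.120605) = 0.037782
  k3 = f(0.050000, -0.118111) = 0.038282
  k4 = f(0.100000, -0.116172) = 0.088663
  p ← -0.120000 + (0.1/6)·(k1 + 2k2 + 2k3 + k4) = -0.116188
t=0.100000, p=-0.116188:
  k1 = f(0.100000, -0.116188) = 0.088660
  k2 = f(0.150000, -0.111755) = 0.139509
  k3 = f(0.150000, -0.109213) = 0.139981
  k4 = f(0.200000, -0.102190) = 0.191228
  p ← -0.116188 + (0.1/6)·(k1 + 2k2 + 2k3 + k4) = -0.102207
p(0.2) ≈ -0.1022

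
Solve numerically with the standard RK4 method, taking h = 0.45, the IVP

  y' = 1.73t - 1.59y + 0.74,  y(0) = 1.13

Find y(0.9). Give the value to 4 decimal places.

RK4: k1 = f(t_n, y_n); k2 = f(t_n + h/2, y_n + (h/2)·k1); k3 = f(t_n + h/2, y_n + (h/2)·k2); k4 = f(t_n + h, y_n + h·k3); y_{n+1} = y_n + (h/6)·(k1 + 2k2 + 2k3 + k4).
t=0.000000, y=1.130000:
  k1 = f(0.000000, 1.130000) = -1.056700
  k2 = f(0.225000, 0.892242) = -0.289416
  k3 = f(0.225000, 1.064881) = -0.563912
  k4 = f(0.450000, 0.876240) = 0.125279
  y ← 1.130000 + (0.45/6)·(k1 + 2k2 + 2k3 + k4) = 0.932144
t=0.450000, y=0.932144:
  k1 = f(0.450000, 0.932144) = 0.036391
  k2 = f(0.675000, 0.940332) = 0.412622
  k3 = f(0.675000, 1.024984) = 0.278025
  k4 = f(0.900000, 1.057256) = 0.615964
  y ← 0.932144 + (0.45/6)·(k1 + 2k2 + 2k3 + k4) = 1.084668
y(0.9) ≈ 1.0847

1.0847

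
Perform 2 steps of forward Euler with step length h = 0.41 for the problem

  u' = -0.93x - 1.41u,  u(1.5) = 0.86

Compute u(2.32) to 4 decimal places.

-0.8165

Euler: u_{n+1} = u_n + h·f(x_n, u_n).
x=1.500000, u=0.860000: f=-2.607600 → u ← 0.860000 + 0.41·(-2.607600) = -0.209116
x=1.910000, u=-0.209116: f=-1.481446 → u ← -0.209116 + 0.41·(-1.481446) = -0.816509
u(2.32) ≈ -0.8165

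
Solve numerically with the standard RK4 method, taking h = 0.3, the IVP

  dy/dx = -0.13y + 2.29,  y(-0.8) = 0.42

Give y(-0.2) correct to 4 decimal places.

RK4: k1 = f(x_n, y_n); k2 = f(x_n + h/2, y_n + (h/2)·k1); k3 = f(x_n + h/2, y_n + (h/2)·k2); k4 = f(x_n + h, y_n + h·k3); y_{n+1} = y_n + (h/6)·(k1 + 2k2 + 2k3 + k4).
x=-0.800000, y=0.420000:
  k1 = f(-0.800000, 0.420000) = 2.235400
  k2 = f(-0.650000, 0.755310) = 2.191810
  k3 = f(-0.650000, 0.748771) = 2.192660
  k4 = f(-0.500000, 1.077798) = 2.149886
  y ← 0.420000 + (0.3/6)·(k1 + 2k2 + 2k3 + k4) = 1.077711
x=-0.500000, y=1.077711:
  k1 = f(-0.500000, 1.077711) = 2.149898
  k2 = f(-0.350000, 1.400196) = 2.107975
  k3 = f(-0.350000, 1.393907) = 2.108792
  k4 = f(-0.200000, 1.710349) = 2.067655
  y ← 1.077711 + (0.3/6)·(k1 + 2k2 + 2k3 + k4) = 1.710266
y(-0.2) ≈ 1.7103

1.7103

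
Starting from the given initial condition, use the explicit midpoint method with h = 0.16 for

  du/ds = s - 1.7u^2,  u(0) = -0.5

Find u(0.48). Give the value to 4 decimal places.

Midpoint: k1 = f(s_n, u_n); k2 = f(s_n + h/2, u_n + (h/2)·k1); u_{n+1} = u_n + h·k2.
s=0.000000, u=-0.500000:
  k1 = f(0.000000, -0.500000) = -0.425000
  k2 = f(0.080000, -0.534000) = -0.404765
  u ← -0.500000 + 0.16·(-0.404765) = -0.564762
s=0.160000, u=-0.564762:
  k1 = f(0.160000, -0.564762) = -0.382226
  k2 = f(0.240000, -0.595341) = -0.362532
  u ← -0.564762 + 0.16·(-0.362532) = -0.622767
s=0.320000, u=-0.622767:
  k1 = f(0.320000, -0.622767) = -0.339327
  k2 = f(0.400000, -0.649914) = -0.318059
  u ← -0.622767 + 0.16·(-0.318059) = -0.673657
u(0.48) ≈ -0.6737

-0.6737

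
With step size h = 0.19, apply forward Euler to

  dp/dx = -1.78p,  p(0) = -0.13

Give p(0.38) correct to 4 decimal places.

Euler: p_{n+1} = p_n + h·f(x_n, p_n).
x=0.000000, p=-0.130000: f=0.231400 → p ← -0.130000 + 0.19·0.231400 = -0.086034
x=0.190000, p=-0.086034: f=0.153141 → p ← -0.086034 + 0.19·0.153141 = -0.056937
p(0.38) ≈ -0.0569

-0.0569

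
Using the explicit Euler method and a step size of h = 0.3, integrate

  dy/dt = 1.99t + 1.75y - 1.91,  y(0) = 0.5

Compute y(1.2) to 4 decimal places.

Euler: y_{n+1} = y_n + h·f(t_n, y_n).
t=0.000000, y=0.500000: f=-1.035000 → y ← 0.500000 + 0.3·(-1.035000) = 0.189500
t=0.300000, y=0.189500: f=-0.981375 → y ← 0.189500 + 0.3·(-0.981375) = -0.104912
t=0.600000, y=-0.104912: f=-0.899597 → y ← -0.104912 + 0.3·(-0.899597) = -0.374792
t=0.900000, y=-0.374792: f=-0.774885 → y ← -0.374792 + 0.3·(-0.774885) = -0.607257
y(1.2) ≈ -0.6073

-0.6073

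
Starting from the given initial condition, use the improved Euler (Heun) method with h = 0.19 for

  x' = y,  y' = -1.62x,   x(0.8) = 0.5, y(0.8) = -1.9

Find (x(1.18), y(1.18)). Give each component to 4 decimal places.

-0.2589, -1.9782

Heun on (x,y): k1 = f(t_n, state_n); k2 = f(t_n + h, state_n + h·k1); state_{n+1} = state_n + (h/2)·(k1 + k2).
0.800000: (0.500000, -1.900000)
  k1 = (-1.900000, -0.810000)
  predictor → (0.139000, -2.053900)
  k2 = (-2.053900, -0.225180)
  → (0.124379, -1.998342)
0.990000: (0.124379, -1.998342)
  k1 = (-1.998342, -0.201495)
  predictor → (-0.255305, -2.036626)
  k2 = (-2.036626, 0.413595)
  → (-0.258942, -1.978193)
(x(1.18), y(1.18)) ≈ (-0.2589, -1.9782)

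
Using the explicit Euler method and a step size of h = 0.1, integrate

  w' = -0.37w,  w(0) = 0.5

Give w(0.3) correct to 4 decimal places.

Euler: w_{n+1} = w_n + h·f(t_n, w_n).
t=0.000000, w=0.500000: f=-0.185000 → w ← 0.500000 + 0.1·(-0.185000) = 0.481500
t=0.100000, w=0.481500: f=-0.178155 → w ← 0.481500 + 0.1·(-0.178155) = 0.463684
t=0.200000, w=0.463684: f=-0.171563 → w ← 0.463684 + 0.1·(-0.171563) = 0.446528
w(0.3) ≈ 0.4465

0.4465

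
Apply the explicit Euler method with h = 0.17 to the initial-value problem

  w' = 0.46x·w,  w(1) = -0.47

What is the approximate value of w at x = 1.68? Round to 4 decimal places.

Euler: w_{n+1} = w_n + h·f(x_n, w_n).
x=1.000000, w=-0.470000: f=-0.216200 → w ← -0.470000 + 0.17·(-0.216200) = -0.506754
x=1.170000, w=-0.506754: f=-0.272735 → w ← -0.506754 + 0.17·(-0.272735) = -0.553119
x=1.340000, w=-0.553119: f=-0.340943 → w ← -0.553119 + 0.17·(-0.340943) = -0.611079
x=1.510000, w=-0.611079: f=-0.424456 → w ← -0.611079 + 0.17·(-0.424456) = -0.683237
w(1.68) ≈ -0.6832

-0.6832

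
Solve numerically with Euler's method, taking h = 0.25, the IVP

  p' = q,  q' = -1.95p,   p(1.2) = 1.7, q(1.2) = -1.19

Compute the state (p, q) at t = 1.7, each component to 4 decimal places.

0.8978, -2.7025

Euler on (p,q): p_{n+1} = p_n + h·p', q_{n+1} = q_n + h·q'.
1.200000: (1.700000, -1.190000); f=(-1.190000, -3.315000) → (1.402500, -2.018750)
1.450000: (1.402500, -2.018750); f=(-2.018750, -2.734875) → (0.897812, -2.702469)
(p(1.7), q(1.7)) ≈ (0.8978, -2.7025)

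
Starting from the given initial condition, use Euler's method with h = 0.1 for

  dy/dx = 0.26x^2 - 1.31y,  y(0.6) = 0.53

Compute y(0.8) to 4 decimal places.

Euler: y_{n+1} = y_n + h·f(x_n, y_n).
x=0.600000, y=0.530000: f=-0.600700 → y ← 0.530000 + 0.1·(-0.600700) = 0.469930
x=0.700000, y=0.469930: f=-0.488208 → y ← 0.469930 + 0.1·(-0.488208) = 0.421109
y(0.8) ≈ 0.4211

0.4211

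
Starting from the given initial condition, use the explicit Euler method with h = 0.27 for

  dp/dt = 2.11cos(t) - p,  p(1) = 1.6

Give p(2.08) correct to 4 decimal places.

0.5419

Euler: p_{n+1} = p_n + h·f(t_n, p_n).
t=1.000000, p=1.600000: f=-0.459962 → p ← 1.600000 + 0.27·(-0.459962) = 1.475810
t=1.270000, p=1.475810: f=-0.850658 → p ← 1.475810 + 0.27·(-0.850658) = 1.246133
t=1.540000, p=1.246133: f=-1.181163 → p ← 1.246133 + 0.27·(-1.181163) = 0.927219
t=1.810000, p=0.927219: f=-1.427139 → p ← 0.927219 + 0.27·(-1.427139) = 0.541891
p(2.08) ≈ 0.5419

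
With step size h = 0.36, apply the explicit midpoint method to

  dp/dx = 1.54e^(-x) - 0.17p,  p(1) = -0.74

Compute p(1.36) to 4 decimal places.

Midpoint: k1 = f(x_n, p_n); k2 = f(x_n + h/2, p_n + (h/2)·k1); p_{n+1} = p_n + h·k2.
x=1.000000, p=-0.740000:
  k1 = f(1.000000, -0.740000) = 0.692334
  k2 = f(1.180000, -0.615380) = 0.577824
  p ← -0.740000 + 0.36·0.577824 = -0.531983
p(1.36) ≈ -0.5320

-0.5320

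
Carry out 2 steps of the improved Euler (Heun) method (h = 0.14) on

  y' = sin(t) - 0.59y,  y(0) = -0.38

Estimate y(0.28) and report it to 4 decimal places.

Heun: k1 = f(t_n, y_n); k2 = f(t_n + h, y_n + h·k1); y_{n+1} = y_n + (h/2)·(k1 + k2).
t=0.000000, y=-0.380000:
  k1 = f(0.000000, -0.380000) = 0.224200
  k2 = f(0.140000, -0.348612) = 0.345224
  y ← -0.380000 + (0.14/2)·(0.224200 + 0.345224) = -0.340140
t=0.140000, y=-0.340140:
  k1 = f(0.140000, -0.340140) = 0.340226
  k2 = f(0.280000, -0.292509) = 0.448936
  y ← -0.340140 + (0.14/2)·(0.340226 + 0.448936) = -0.284899
y(0.28) ≈ -0.2849

-0.2849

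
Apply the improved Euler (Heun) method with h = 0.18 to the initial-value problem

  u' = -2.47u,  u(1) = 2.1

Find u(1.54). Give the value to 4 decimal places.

0.5881

Heun: k1 = f(x_n, u_n); k2 = f(x_n + h, u_n + h·k1); u_{n+1} = u_n + (h/2)·(k1 + k2).
x=1.000000, u=2.100000:
  k1 = f(1.000000, 2.100000) = -5.187000
  k2 = f(1.180000, 1.166340) = -2.880860
  u ← 2.100000 + (0.18/2)·(-5.187000 + (-2.880860)) = 1.373893
x=1.180000, u=1.373893:
  k1 = f(1.180000, 1.373893) = -3.393515
  k2 = f(1.360000, 0.763060) = -1.884758
  u ← 1.373893 + (0.18/2)·(-3.393515 + (-1.884758)) = 0.898848
x=1.360000, u=0.898848:
  k1 = f(1.360000, 0.898848) = -2.220155
  k2 = f(1.540000, 0.499220) = -1.233074
  u ← 0.898848 + (0.18/2)·(-2.220155 + (-1.233074)) = 0.588057
u(1.54) ≈ 0.5881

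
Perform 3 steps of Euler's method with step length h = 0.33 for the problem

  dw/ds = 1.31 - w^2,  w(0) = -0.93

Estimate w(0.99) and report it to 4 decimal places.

Euler: w_{n+1} = w_n + h·f(s_n, w_n).
s=0.000000, w=-0.930000: f=0.445100 → w ← -0.930000 + 0.33·0.445100 = -0.783117
s=0.330000, w=-0.783117: f=0.696728 → w ← -0.783117 + 0.33·0.696728 = -0.553197
s=0.660000, w=-0.553197: f=1.003973 → w ← -0.553197 + 0.33·1.003973 = -0.221886
w(0.99) ≈ -0.2219

-0.2219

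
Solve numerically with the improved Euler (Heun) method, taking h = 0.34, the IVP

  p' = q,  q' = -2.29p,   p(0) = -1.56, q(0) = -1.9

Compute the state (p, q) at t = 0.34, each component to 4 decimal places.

Heun on (p,q): k1 = f(t_n, state_n); k2 = f(t_n + h, state_n + h·k1); state_{n+1} = state_n + (h/2)·(k1 + k2).
0.000000: (-1.560000, -1.900000)
  k1 = (-1.900000, 3.572400)
  predictor → (-2.206000, -0.685384)
  k2 = (-0.685384, 5.051740)
  → (-1.999515, -0.433896)
(p(0.34), q(0.34)) ≈ (-1.9995, -0.4339)

-1.9995, -0.4339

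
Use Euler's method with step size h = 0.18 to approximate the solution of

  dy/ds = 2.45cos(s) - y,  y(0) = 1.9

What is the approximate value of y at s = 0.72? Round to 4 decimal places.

2.1106

Euler: y_{n+1} = y_n + h·f(s_n, y_n).
s=0.000000, y=1.900000: f=0.550000 → y ← 1.900000 + 0.18·0.550000 = 1.999000
s=0.180000, y=1.999000: f=0.411417 → y ← 1.999000 + 0.18·0.411417 = 2.073055
s=0.360000, y=2.073055: f=0.219892 → y ← 2.073055 + 0.18·0.219892 = 2.112636
s=0.540000, y=2.112636: f=-0.011249 → y ← 2.112636 + 0.18·(-0.011249) = 2.110611
y(0.72) ≈ 2.1106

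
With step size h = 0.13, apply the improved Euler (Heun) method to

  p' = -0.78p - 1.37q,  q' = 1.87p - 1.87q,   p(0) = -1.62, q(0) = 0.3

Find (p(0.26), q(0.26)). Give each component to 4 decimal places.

-1.2853, -0.3703

Heun on (p,q): k1 = f(t_n, state_n); k2 = f(t_n + h, state_n + h·k1); state_{n+1} = state_n + (h/2)·(k1 + k2).
0.000000: (-1.620000, 0.300000)
  k1 = (0.852600, -3.590400)
  predictor → (-1.509162, -0.166752)
  k2 = (1.405597, -2.510307)
  → (-1.473217, -0.096546)
0.130000: (-1.473217, -0.096546)
  k1 = (1.281377, -2.574375)
  predictor → (-1.306638, -0.431215)
  k2 = (1.609942, -1.637042)
  → (-1.285281, -0.370288)
(p(0.26), q(0.26)) ≈ (-1.2853, -0.3703)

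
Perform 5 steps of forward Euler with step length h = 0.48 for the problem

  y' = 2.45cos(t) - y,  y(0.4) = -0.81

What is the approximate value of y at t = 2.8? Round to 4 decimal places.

-0.7433

Euler: y_{n+1} = y_n + h·f(t_n, y_n).
t=0.400000, y=-0.810000: f=3.066599 → y ← -0.810000 + 0.48·3.066599 = 0.661968
t=0.880000, y=0.661968: f=0.899053 → y ← 0.661968 + 0.48·0.899053 = 1.093513
t=1.360000, y=1.093513: f=-0.580878 → y ← 1.093513 + 0.48·(-0.580878) = 0.814691
t=1.840000, y=0.814691: f=-1.466303 → y ← 0.814691 + 0.48·(-1.466303) = 0.110866
t=2.320000, y=0.110866: f=-1.779453 → y ← 0.110866 + 0.48·(-1.779453) = -0.743271
y(2.8) ≈ -0.7433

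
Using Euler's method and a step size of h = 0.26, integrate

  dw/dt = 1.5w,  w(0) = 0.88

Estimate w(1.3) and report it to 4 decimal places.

Euler: w_{n+1} = w_n + h·f(t_n, w_n).
t=0.000000, w=0.880000: f=1.320000 → w ← 0.880000 + 0.26·1.320000 = 1.223200
t=0.260000, w=1.223200: f=1.834800 → w ← 1.223200 + 0.26·1.834800 = 1.700248
t=0.520000, w=1.700248: f=2.550372 → w ← 1.700248 + 0.26·2.550372 = 2.363345
t=0.780000, w=2.363345: f=3.545017 → w ← 2.363345 + 0.26·3.545017 = 3.285049
t=1.040000, w=3.285049: f=4.927574 → w ← 3.285049 + 0.26·4.927574 = 4.566218
w(1.3) ≈ 4.5662

4.5662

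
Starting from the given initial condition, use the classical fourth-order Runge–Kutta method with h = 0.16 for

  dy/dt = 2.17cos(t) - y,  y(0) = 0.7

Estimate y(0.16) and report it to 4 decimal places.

RK4: k1 = f(t_n, y_n); k2 = f(t_n + h/2, y_n + (h/2)·k1); k3 = f(t_n + h/2, y_n + (h/2)·k2); k4 = f(t_n + h, y_n + h·k3); y_{n+1} = y_n + (h/6)·(k1 + 2k2 + 2k3 + k4).
t=0.000000, y=0.700000:
  k1 = f(0.000000, 0.700000) = 1.470000
  k2 = f(0.080000, 0.817600) = 1.345460
  k3 = f(0.080000, 0.807637) = 1.355423
  k4 = f(0.160000, 0.916868) = 1.225416
  y ← 0.700000 + (0.16/6)·(k1 + 2k2 + 2k3 + k4) = 0.915925
y(0.16) ≈ 0.9159

0.9159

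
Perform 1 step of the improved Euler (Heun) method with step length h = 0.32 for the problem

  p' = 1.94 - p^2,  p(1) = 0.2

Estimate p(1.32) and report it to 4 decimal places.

Heun: k1 = f(t_n, p_n); k2 = f(t_n + h, p_n + h·k1); p_{n+1} = p_n + (h/2)·(k1 + k2).
t=1.000000, p=0.200000:
  k1 = f(1.000000, 0.200000) = 1.900000
  k2 = f(1.320000, 0.808000) = 1.287136
  p ← 0.200000 + (0.32/2)·(1.900000 + 1.287136) = 0.709942
p(1.32) ≈ 0.7099

0.7099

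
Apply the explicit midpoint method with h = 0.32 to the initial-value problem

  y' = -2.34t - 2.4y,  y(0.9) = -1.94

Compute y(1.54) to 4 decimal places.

-1.5030

Midpoint: k1 = f(t_n, y_n); k2 = f(t_n + h/2, y_n + (h/2)·k1); y_{n+1} = y_n + h·k2.
t=0.900000, y=-1.940000:
  k1 = f(0.900000, -1.940000) = 2.550000
  k2 = f(1.060000, -1.532000) = 1.196400
  y ← -1.940000 + 0.32·1.196400 = -1.557152
t=1.220000, y=-1.557152:
  k1 = f(1.220000, -1.557152) = 0.882365
  k2 = f(1.380000, -1.415974) = 0.169137
  y ← -1.557152 + 0.32·0.169137 = -1.503028
y(1.54) ≈ -1.5030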